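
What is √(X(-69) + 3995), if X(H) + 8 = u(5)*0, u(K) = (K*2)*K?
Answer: 3*√443 ≈ 63.143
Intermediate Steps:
u(K) = 2*K² (u(K) = (2*K)*K = 2*K²)
X(H) = -8 (X(H) = -8 + (2*5²)*0 = -8 + (2*25)*0 = -8 + 50*0 = -8 + 0 = -8)
√(X(-69) + 3995) = √(-8 + 3995) = √3987 = 3*√443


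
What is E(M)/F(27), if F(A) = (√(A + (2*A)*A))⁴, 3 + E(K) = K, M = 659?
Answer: 656/2205225 ≈ 0.00029748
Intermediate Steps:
E(K) = -3 + K
F(A) = (A + 2*A²)² (F(A) = (√(A + 2*A²))⁴ = (A + 2*A²)²)
E(M)/F(27) = (-3 + 659)/((27²*(1 + 2*27)²)) = 656/((729*(1 + 54)²)) = 656/((729*55²)) = 656/((729*3025)) = 656/2205225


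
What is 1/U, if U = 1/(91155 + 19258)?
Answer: 110413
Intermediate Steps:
U = 1/110413 ≈ 9.0569e-6
1/U = 1/(1/110413) = 110413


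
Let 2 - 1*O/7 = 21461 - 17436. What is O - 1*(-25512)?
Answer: -2649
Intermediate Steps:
O = -28161 (O = 14 - 7*(21461 - 17436) = 14 - 7*4025 = 14 - 28175 = -28161)
O - 1*(-25512) = -28161 - 1*(-25512) = -28161 + 25512 = -2649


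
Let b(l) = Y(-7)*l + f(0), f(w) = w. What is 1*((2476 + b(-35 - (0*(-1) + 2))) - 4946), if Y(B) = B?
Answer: -2211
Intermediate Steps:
b(l) = -7*l (b(l) = -7*l + 0 = -7*l)
1*((2476 + b(-35 - (0*(-1) + 2))) - 4946) = 1*((2476 - 7*(-35 - (0*(-1) + 2))) - 4946) = 1*((2476 - 7*(-35 - (0 + 2))) - 4946) = 1*((2476 - 7*(-35 - 1*2)) - 4946) = 1*((2476 - 7*(-35 - 2)) - 4946) = 1*((2476 - 7*(-37)) - 4946) = 1*((2476 + 259) - 4946) = 1*(2735 - 4946) = 1*(-2211) = -2211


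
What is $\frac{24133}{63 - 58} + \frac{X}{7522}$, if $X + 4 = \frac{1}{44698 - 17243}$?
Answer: $\frac{996772477347}{206516510} \approx 4826.6$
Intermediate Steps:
$X = - \frac{109819}{27455}$ ($X = -4 + \frac{1}{44698 - 17243} = -4 + \frac{1}{27455} = - \frac{109819}{27455} \approx -4.0$)
$\frac{24133}{63 - 58} + \frac{X}{7522} = \frac{24133}{63 - 58} - \frac{109819}{27455 \cdot 7522} = \frac{24133}{63 - 58} - \frac{109819}{206516510} = \frac{24133}{5} - \frac{109819}{206516510} = \frac{996772477347}{206516510}$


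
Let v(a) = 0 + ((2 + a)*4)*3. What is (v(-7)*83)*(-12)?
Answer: 59760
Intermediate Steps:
v(a) = 24 + 12*a (v(a) = 0 + (8 + 4*a)*3 = 0 + (24 + 12*a) = 24 + 12*a)
(v(-7)*83)*(-12) = ((24 + 12*(-7))*83)*(-12) = ((24 - 84)*83)*(-12) = -60*83*(-12) = -4980*(-12) = 59760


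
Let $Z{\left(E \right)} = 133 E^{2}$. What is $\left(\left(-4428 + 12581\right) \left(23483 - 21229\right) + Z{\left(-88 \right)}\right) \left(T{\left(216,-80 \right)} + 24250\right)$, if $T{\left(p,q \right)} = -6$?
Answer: $470498798616$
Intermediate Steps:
$\left(\left(-4428 + 12581\right) \left(23483 - 21229\right) + Z{\left(-88 \right)}\right) \left(T{\left(216,-80 \right)} + 24250\right) = \left(\left(-4428 + 12581\right) \left(23483 - 21229\right) + 133 \left(-88\right)^{2}\right) \left(-6 + 24250\right) = \left(8153 \cdot 2254 + 133 \cdot 7744\right) 24244 = \left(18376862 + 1029952\right) 24244 = 19406814 \cdot 24244 = 470498798616$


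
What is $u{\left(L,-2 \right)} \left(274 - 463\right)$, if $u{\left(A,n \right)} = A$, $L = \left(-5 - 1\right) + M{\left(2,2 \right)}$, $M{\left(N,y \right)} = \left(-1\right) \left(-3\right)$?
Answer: $567$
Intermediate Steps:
$M{\left(N,y \right)} = 3$
$L = -3$ ($L = \left(-5 - 1\right) + 3 = -6 + 3 = -3$)
$u{\left(L,-2 \right)} \left(274 - 463\right) = - 3 \left(274 - 463\right) = \left(-3\right) \left(-189\right) = 567$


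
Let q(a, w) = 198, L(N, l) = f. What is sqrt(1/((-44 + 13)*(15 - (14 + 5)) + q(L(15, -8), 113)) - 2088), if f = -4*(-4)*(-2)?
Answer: I*sqrt(216491870)/322 ≈ 45.695*I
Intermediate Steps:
f = -32 (f = 16*(-2) = -32)
L(N, l) = -32
sqrt(1/((-44 + 13)*(15 - (14 + 5)) + q(L(15, -8), 113)) - 2088) = sqrt(1/((-44 + 13)*(15 - (14 + 5)) + 198) - 2088) = sqrt(1/(-31*(15 - 1*19) + 198) - 2088) = sqrt(1/(-31*(15 - 19) + 198) - 2088) = sqrt(1/(-31*(-4) + 198) - 2088) = sqrt(1/(124 + 198) - 2088) = sqrt(1/322 - 2088) = sqrt(-672335/322) = I*sqrt(216491870)/322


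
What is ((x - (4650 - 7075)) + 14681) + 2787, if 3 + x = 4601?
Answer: 24491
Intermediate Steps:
x = 4598 (x = -3 + 4601 = 4598)
((x - (4650 - 7075)) + 14681) + 2787 = ((4598 - (4650 - 7075)) + 14681) + 2787 = ((4598 - 1*(-2425)) + 14681) + 2787 = ((4598 + 2425) + 14681) + 2787 = (7023 + 14681) + 2787 = 21704 + 2787 = 24491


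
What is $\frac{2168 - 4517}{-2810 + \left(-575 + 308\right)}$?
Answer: $\frac{2349}{3077} \approx 0.76341$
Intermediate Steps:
$\frac{2168 - 4517}{-2810 + \left(-575 + 308\right)} = - \frac{2349}{-2810 - 267} = - \frac{2349}{-3077} = \left(-2349\right) \left(- \frac{1}{3077}\right) = \frac{2349}{3077}$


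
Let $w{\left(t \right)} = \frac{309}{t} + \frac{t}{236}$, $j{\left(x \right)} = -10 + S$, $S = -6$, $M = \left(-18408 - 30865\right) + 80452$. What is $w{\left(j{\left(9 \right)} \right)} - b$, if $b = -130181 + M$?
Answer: $\frac{93439593}{944} \approx 98983.0$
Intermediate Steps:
$M = 31179$ ($M = -49273 + 80452 = 31179$)
$b = -99002$ ($b = -130181 + 31179 = -99002$)
$j{\left(x \right)} = -16$ ($j{\left(x \right)} = -10 - 6 = -16$)
$w{\left(t \right)} = \frac{309}{t} + \frac{t}{236}$ ($w{\left(t \right)} = \frac{309}{t} + t \frac{1}{236} = \frac{309}{t} + \frac{t}{236}$)
$w{\left(j{\left(9 \right)} \right)} - b = \left(\frac{309}{-16} + \frac{1}{236} \left(-16\right)\right) - -99002 = \left(309 \left(- \frac{1}{16}\right) - \frac{4}{59}\right) + 99002 = \left(- \frac{309}{16} - \frac{4}{59}\right) + 99002 = - \frac{18295}{944} + 99002 = \frac{93439593}{944}$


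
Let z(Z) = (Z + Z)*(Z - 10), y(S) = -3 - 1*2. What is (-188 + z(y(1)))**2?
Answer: 1444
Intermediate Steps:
y(S) = -5 (y(S) = -3 - 2 = -5)
z(Z) = 2*Z*(-10 + Z) (z(Z) = (2*Z)*(-10 + Z) = 2*Z*(-10 + Z))
(-188 + z(y(1)))**2 = (-188 + 2*(-5)*(-10 - 5))**2 = (-188 + 2*(-5)*(-15))**2 = (-188 + 150)**2 = (-38)**2 = 1444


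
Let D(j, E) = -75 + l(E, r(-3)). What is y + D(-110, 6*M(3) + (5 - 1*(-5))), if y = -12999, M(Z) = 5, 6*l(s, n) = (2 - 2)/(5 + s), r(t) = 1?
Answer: -13074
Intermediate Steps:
l(s, n) = 0 (l(s, n) = ((2 - 2)/(5 + s))/6 = (0/(5 + s))/6 = (1/6)*0 = 0)
D(j, E) = -75 (D(j, E) = -75 + 0 = -75)
y + D(-110, 6*M(3) + (5 - 1*(-5))) = -12999 - 75 = -13074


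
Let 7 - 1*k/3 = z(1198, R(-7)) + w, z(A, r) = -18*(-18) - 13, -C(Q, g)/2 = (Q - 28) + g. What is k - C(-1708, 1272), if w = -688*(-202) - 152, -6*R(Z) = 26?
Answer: -418312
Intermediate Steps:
R(Z) = -13/3 (R(Z) = -⅙*26 = -13/3)
C(Q, g) = 56 - 2*Q - 2*g (C(Q, g) = -2*((Q - 28) + g) = -2*((-28 + Q) + g) = -2*(-28 + Q + g) = 56 - 2*Q - 2*g)
w = 138824 (w = 138976 - 152 = 138824)
z(A, r) = 311 (z(A, r) = 324 - 13 = 311)
k = -417384 (k = 21 - 3*(311 + 138824) = 21 - 3*139135 = 21 - 417405 = -417384)
k - C(-1708, 1272) = -417384 - (56 - 2*(-1708) - 2*1272) = -417384 - (56 + 3416 - 2544) = -417384 - 1*928 = -417384 - 928 = -418312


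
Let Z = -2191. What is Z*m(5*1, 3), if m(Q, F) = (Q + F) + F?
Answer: -24101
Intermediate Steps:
m(Q, F) = Q + 2*F (m(Q, F) = (F + Q) + F = Q + 2*F)
Z*m(5*1, 3) = -2191*(5*1 + 2*3) = -2191*(5 + 6) = -2191*11 = -24101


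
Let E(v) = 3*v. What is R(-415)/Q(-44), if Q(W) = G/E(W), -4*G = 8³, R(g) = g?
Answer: -13695/32 ≈ -427.97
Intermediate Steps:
G = -128 (G = -¼*8³ = -¼*512 = -128)
Q(W) = -128/(3*W) (Q(W) = -128*1/(3*W) = -128/(3*W))
R(-415)/Q(-44) = -415/((-128/3/(-44))) = -415/((-128/3*(-1/44))) = -415/32/33 = -415*33/32 = -13695/32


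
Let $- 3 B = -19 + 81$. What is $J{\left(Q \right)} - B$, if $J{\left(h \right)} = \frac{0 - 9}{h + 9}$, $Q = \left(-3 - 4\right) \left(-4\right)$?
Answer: $\frac{2267}{111} \approx 20.423$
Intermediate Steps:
$Q = 28$ ($Q = \left(-7\right) \left(-4\right) = 28$)
$J{\left(h \right)} = - \frac{9}{9 + h}$
$B = - \frac{62}{3}$ ($B = - \frac{-19 + 81}{3} = \left(- \frac{1}{3}\right) 62 = - \frac{62}{3} \approx -20.667$)
$J{\left(Q \right)} - B = - \frac{9}{9 + 28} - - \frac{62}{3} = - \frac{9}{37} + \frac{62}{3} = \frac{2267}{111}$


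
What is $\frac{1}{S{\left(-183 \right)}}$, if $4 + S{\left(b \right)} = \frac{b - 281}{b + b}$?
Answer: $- \frac{183}{500} \approx -0.366$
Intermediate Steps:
$S{\left(b \right)} = -4 + \frac{-281 + b}{2 b}$ ($S{\left(b \right)} = -4 + \frac{b - 281}{b + b} = -4 + \frac{-281 + b}{2 b}$)
$\frac{1}{S{\left(-183 \right)}} = \frac{1}{\frac{1}{2} \frac{1}{-183} \left(-281 - -1281\right)} = \frac{1}{\frac{1}{2} \left(- \frac{1}{183}\right) \left(-281 + 1281\right)} = \frac{1}{\frac{1}{2} \left(- \frac{1}{183}\right) 1000} = \frac{1}{- \frac{500}{183}} = - \frac{183}{500}$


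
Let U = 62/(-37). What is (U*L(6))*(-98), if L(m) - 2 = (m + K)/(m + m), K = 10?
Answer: 60760/111 ≈ 547.39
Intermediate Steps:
L(m) = 2 + (10 + m)/(2*m) (L(m) = 2 + (m + 10)/(m + m) = 2 + (10 + m)/((2*m)) = 2 + (10 + m)*(1/(2*m)) = 2 + (10 + m)/(2*m))
U = -62/37 (U = 62*(-1/37) = -62/37 ≈ -1.6757)
(U*L(6))*(-98) = -62*(5/2 + 5/6)/37*(-98) = -62*(5/2 + 5*(⅙))/37*(-98) = -62*(5/2 + ⅚)/37*(-98) = -62/37*10/3*(-98) = -620/111*(-98) = 60760/111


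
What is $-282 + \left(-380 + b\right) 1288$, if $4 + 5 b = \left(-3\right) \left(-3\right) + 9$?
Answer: $- \frac{2430578}{5} \approx -4.8612 \cdot 10^{5}$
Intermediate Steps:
$b = \frac{14}{5}$ ($b = - \frac{4}{5} + \frac{\left(-3\right) \left(-3\right) + 9}{5} = - \frac{4}{5} + \frac{9 + 9}{5} = - \frac{4}{5} + \frac{1}{5} \cdot 18 = - \frac{4}{5} + \frac{18}{5} = \frac{14}{5} \approx 2.8$)
$-282 + \left(-380 + b\right) 1288 = -282 + \left(-380 + \frac{14}{5}\right) 1288 = -282 - \frac{2429168}{5} = - \frac{2430578}{5}$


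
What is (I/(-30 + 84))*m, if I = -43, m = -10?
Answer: 215/27 ≈ 7.9630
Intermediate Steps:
(I/(-30 + 84))*m = -43/(-30 + 84)*(-10) = -43/54*(-10) = 215/27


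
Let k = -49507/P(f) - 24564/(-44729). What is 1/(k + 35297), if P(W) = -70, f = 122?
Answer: 3131030/112732083993 ≈ 2.7774e-5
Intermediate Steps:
k = 2216118083/3131030 (k = -49507/(-70) - 24564/(-44729) = -49507*(-1/70) - 24564*(-1/44729) = 49507/70 + 24564/44729 = 2216118083/3131030 ≈ 707.79)
1/(k + 35297) = 1/(2216118083/3131030 + 35297) = 1/(112732083993/3131030) = 3131030/112732083993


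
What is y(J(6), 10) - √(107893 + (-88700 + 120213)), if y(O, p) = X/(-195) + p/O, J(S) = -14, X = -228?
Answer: 207/455 - √139406 ≈ -372.92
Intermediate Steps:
y(O, p) = 76/65 + p/O (y(O, p) = -228/(-195) + p/O = -228*(-1/195) + p/O = 76/65 + p/O)
y(J(6), 10) - √(107893 + (-88700 + 120213)) = (76/65 + 10/(-14)) - √(107893 + (-88700 + 120213)) = (76/65 + 10*(-1/14)) - √(107893 + 31513) = (76/65 - 5/7) - √139406 = 207/455 - √139406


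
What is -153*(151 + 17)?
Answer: -25704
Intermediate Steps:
-153*(151 + 17) = -153*168 = -25704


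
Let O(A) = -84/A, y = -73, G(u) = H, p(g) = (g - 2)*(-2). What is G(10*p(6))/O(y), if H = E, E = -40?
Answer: -730/21 ≈ -34.762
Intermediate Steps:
p(g) = 4 - 2*g (p(g) = (-2 + g)*(-2) = 4 - 2*g)
H = -40
G(u) = -40
G(10*p(6))/O(y) = -40/((-84/(-73))) = -40/((-84*(-1/73))) = -40/84/73 = -40*73/84 = -730/21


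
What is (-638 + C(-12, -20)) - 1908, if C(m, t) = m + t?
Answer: -2578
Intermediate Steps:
(-638 + C(-12, -20)) - 1908 = (-638 + (-12 - 20)) - 1908 = (-638 - 32) - 1908 = -670 - 1908 = -2578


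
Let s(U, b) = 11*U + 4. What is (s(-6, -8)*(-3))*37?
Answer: 6882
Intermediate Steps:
s(U, b) = 4 + 11*U
(s(-6, -8)*(-3))*37 = ((4 + 11*(-6))*(-3))*37 = ((4 - 66)*(-3))*37 = -62*(-3)*37 = 186*37 = 6882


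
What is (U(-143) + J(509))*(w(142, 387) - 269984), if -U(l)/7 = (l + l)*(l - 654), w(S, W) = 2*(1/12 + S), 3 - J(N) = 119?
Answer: 1291088163145/3 ≈ 4.3036e+11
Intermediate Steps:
J(N) = -116 (J(N) = 3 - 1*119 = 3 - 119 = -116)
w(S, W) = 1/6 + 2*S (w(S, W) = 2*(1/12 + S) = 1/6 + 2*S)
U(l) = -14*l*(-654 + l) (U(l) = -7*(l + l)*(l - 654) = -7*2*l*(-654 + l) = -14*l*(-654 + l))
(U(-143) + J(509))*(w(142, 387) - 269984) = (14*(-143)*(654 - 1*(-143)) - 116)*((1/6 + 2*142) - 269984) = (14*(-143)*(654 + 143) - 116)*((1/6 + 284) - 269984) = (14*(-143)*797 - 116)*(1705/6 - 269984) = (-1595594 - 116)*(-1618199/6) = -1595710*(-1618199/6) = 1291088163145/3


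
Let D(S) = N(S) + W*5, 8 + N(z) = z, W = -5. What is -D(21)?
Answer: 12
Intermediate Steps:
N(z) = -8 + z
D(S) = -33 + S (D(S) = (-8 + S) - 5*5 = (-8 + S) - 25 = -33 + S)
-D(21) = -(-33 + 21) = -1*(-12) = 12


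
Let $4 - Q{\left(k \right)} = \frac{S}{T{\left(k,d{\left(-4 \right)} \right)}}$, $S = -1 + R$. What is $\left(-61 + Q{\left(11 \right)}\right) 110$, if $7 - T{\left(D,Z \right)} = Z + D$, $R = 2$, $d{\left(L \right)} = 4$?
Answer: $- \frac{25025}{4} \approx -6256.3$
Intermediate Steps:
$T{\left(D,Z \right)} = 7 - D - Z$ ($T{\left(D,Z \right)} = 7 - \left(Z + D\right) = 7 - \left(D + Z\right) = 7 - D - Z$)
$S = 1$ ($S = -1 + 2 = 1$)
$Q{\left(k \right)} = 4 - \frac{1}{3 - k}$ ($Q{\left(k \right)} = 4 - 1 \frac{1}{7 - k - 4} = 4 - 1 \frac{1}{3 - k} = 4 - \frac{1}{3 - k}$)
$\left(-61 + Q{\left(11 \right)}\right) 110 = \left(-61 + \frac{-11 + 4 \cdot 11}{-3 + 11}\right) 110 = \left(-61 + \frac{-11 + 44}{8}\right) 110 = \left(-61 + \frac{1}{8} \cdot 33\right) 110 = \left(-61 + \frac{33}{8}\right) 110 = \left(- \frac{455}{8}\right) 110 = - \frac{25025}{4}$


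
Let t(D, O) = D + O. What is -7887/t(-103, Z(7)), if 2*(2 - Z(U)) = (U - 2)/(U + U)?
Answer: 220836/2833 ≈ 77.951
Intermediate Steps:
Z(U) = 2 - (-2 + U)/(4*U) (Z(U) = 2 - (U - 2)/(2*(U + U)) = 2 - (-2 + U)/(2*(2*U)) = 2 - (-2 + U)*1/(2*U)/2 = 2 - (-2 + U)/(4*U))
-7887/t(-103, Z(7)) = -7887/(-103 + (1/4)*(2 + 7*7)/7) = -7887/(-103 + (1/4)*(1/7)*(2 + 49)) = -7887/(-103 + (1/4)*(1/7)*51) = -7887/(-103 + 51/28) = -7887/(-2833/28) = -7887*(-28/2833) = 220836/2833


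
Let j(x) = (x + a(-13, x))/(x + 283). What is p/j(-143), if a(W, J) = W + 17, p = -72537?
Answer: 10155180/139 ≈ 73059.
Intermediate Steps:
a(W, J) = 17 + W
j(x) = (4 + x)/(283 + x) (j(x) = (x + (17 - 13))/(x + 283) = (x + 4)/(283 + x) = (4 + x)/(283 + x))
p/j(-143) = -72537*(283 - 143)/(4 - 143) = -72537/(-139/140) = -72537*(-140/139) = 10155180/139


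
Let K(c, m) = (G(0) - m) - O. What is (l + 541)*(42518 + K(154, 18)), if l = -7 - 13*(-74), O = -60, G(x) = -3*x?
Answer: 63669760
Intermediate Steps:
l = 955 (l = -7 + 962 = 955)
K(c, m) = 60 - m (K(c, m) = (-3*0 - m) - 1*(-60) = (0 - m) + 60 = -m + 60 = 60 - m)
(l + 541)*(42518 + K(154, 18)) = (955 + 541)*(42518 + (60 - 1*18)) = 1496*(42518 + (60 - 18)) = 1496*(42518 + 42) = 1496*42560 = 63669760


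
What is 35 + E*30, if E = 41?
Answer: 1265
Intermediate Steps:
35 + E*30 = 35 + 41*30 = 35 + 1230 = 1265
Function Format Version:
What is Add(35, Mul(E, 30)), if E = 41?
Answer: 1265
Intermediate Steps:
Add(35, Mul(E, 30)) = Add(35, Mul(41, 30)) = Add(35, 1230) = 1265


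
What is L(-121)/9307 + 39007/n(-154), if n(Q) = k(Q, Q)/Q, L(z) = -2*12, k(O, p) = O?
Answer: 363038125/9307 ≈ 39007.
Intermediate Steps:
L(z) = -24
n(Q) = 1 (n(Q) = Q/Q = 1)
L(-121)/9307 + 39007/n(-154) = -24/9307 + 39007/1 = -24*1/9307 + 39007*1 = -24/9307 + 39007 = 363038125/9307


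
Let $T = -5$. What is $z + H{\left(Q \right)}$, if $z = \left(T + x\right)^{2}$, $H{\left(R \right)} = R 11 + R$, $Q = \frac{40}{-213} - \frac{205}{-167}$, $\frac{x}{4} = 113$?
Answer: $\frac{2369283253}{11857} \approx 1.9982 \cdot 10^{5}$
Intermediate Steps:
$x = 452$ ($x = 4 \cdot 113 = 452$)
$Q = \frac{36985}{35571}$ ($Q = 40 \left(- \frac{1}{213}\right) - - \frac{205}{167} = - \frac{40}{213} + \frac{205}{167} = \frac{36985}{35571} \approx 1.0398$)
$H{\left(R \right)} = 12 R$ ($H{\left(R \right)} = 11 R + R = 12 R$)
$z = 199809$ ($z = \left(-5 + 452\right)^{2} = 447^{2} = 199809$)
$z + H{\left(Q \right)} = 199809 + 12 \cdot \frac{36985}{35571} = 199809 + \frac{147940}{11857} = \frac{2369283253}{11857}$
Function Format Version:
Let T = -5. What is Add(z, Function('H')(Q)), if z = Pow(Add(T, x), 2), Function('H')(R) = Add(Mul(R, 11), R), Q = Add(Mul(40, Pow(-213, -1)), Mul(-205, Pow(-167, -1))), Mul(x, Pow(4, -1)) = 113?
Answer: Rational(2369283253, 11857) ≈ 1.9982e+5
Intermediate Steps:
x = 452 (x = Mul(4, 113) = 452)
Q = Rational(36985, 35571) (Q = Add(Mul(40, Rational(-1, 213)), Mul(-205, Rational(-1, 167))) = Add(Rational(-40, 213), Rational(205, 167)) = Rational(36985, 35571) ≈ 1.0398)
Function('H')(R) = Mul(12, R) (Function('H')(R) = Add(Mul(11, R), R) = Mul(12, R))
z = 199809 (z = Pow(Add(-5, 452), 2) = Pow(447, 2) = 199809)
Add(z, Function('H')(Q)) = Add(199809, Mul(12, Rational(36985, 35571))) = Add(199809, Rational(147940, 11857)) = Rational(2369283253, 11857)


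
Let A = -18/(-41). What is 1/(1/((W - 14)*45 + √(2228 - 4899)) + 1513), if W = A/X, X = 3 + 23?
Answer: 171334815855067/259229305924810295 + 284089*I*√2671/259229305924810295 ≈ 0.00066094 + 5.6638e-11*I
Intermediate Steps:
A = 18/41 (A = -18*(-1/41) = 18/41 ≈ 0.43902)
X = 26
W = 9/533 (W = (18/41)/26 = (18/41)*(1/26) = 9/533 ≈ 0.016886)
1/(1/((W - 14)*45 + √(2228 - 4899)) + 1513) = 1/(1/((9/533 - 14)*45 + √(2228 - 4899)) + 1513) = 1/(1/(-7453/533*45 + √(-2671)) + 1513) = 1/(1/(-335385/533 + I*√2671) + 1513) = 1/(1513 + 1/(-335385/533 + I*√2671))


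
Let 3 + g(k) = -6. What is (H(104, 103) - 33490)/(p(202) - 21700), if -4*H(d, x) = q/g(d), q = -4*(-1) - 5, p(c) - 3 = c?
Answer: 1205641/773820 ≈ 1.5580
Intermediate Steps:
p(c) = 3 + c
g(k) = -9 (g(k) = -3 - 6 = -9)
q = -1 (q = 4 - 5 = -1)
H(d, x) = -1/36 (H(d, x) = -(-1)/(4*(-9)) = -(-1)*(-1)/(4*9) = -¼*⅑ = -1/36)
(H(104, 103) - 33490)/(p(202) - 21700) = (-1/36 - 33490)/((3 + 202) - 21700) = -1205641/(36*(205 - 21700)) = -1205641/36/(-21495) = -1205641/36*(-1/21495) = 1205641/773820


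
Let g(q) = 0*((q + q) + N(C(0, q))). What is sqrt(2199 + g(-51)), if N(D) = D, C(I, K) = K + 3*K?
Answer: sqrt(2199) ≈ 46.893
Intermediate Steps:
C(I, K) = 4*K
g(q) = 0 (g(q) = 0*((q + q) + 4*q) = 0*(2*q + 4*q) = 0*(6*q) = 0)
sqrt(2199 + g(-51)) = sqrt(2199 + 0) = sqrt(2199)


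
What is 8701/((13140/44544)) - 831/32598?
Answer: 116983660559/3966090 ≈ 29496.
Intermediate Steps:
8701/((13140/44544)) - 831/32598 = 8701/((13140*(1/44544))) - 831*1/32598 = 8701/(1095/3712) - 277/10866 = 8701*(3712/1095) - 277/10866 = 32298112/1095 - 277/10866 = 116983660559/3966090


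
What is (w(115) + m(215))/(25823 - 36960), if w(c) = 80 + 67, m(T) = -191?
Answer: 44/11137 ≈ 0.0039508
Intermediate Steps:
w(c) = 147
(w(115) + m(215))/(25823 - 36960) = (147 - 191)/(25823 - 36960) = -44/(-11137) = -44*(-1/11137) = 44/11137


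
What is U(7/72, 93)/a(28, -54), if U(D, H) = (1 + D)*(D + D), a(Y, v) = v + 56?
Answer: 553/5184 ≈ 0.10667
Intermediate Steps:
a(Y, v) = 56 + v
U(D, H) = 2*D*(1 + D) (U(D, H) = (1 + D)*(2*D) = 2*D*(1 + D))
U(7/72, 93)/a(28, -54) = (2*(7/72)*(1 + 7/72))/(56 - 54) = (2*(7*(1/72))*(1 + 7*(1/72)))/2 = (2*(7/72)*(1 + 7/72))*(1/2) = (2*(7/72)*(79/72))*(1/2) = (553/2592)*(1/2) = 553/5184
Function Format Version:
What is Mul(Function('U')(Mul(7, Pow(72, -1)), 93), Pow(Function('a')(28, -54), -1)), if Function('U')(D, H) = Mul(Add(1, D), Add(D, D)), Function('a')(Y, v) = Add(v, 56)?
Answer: Rational(553, 5184) ≈ 0.10667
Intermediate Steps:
Function('a')(Y, v) = Add(56, v)
Function('U')(D, H) = Mul(2, D, Add(1, D)) (Function('U')(D, H) = Mul(Add(1, D), Mul(2, D)) = Mul(2, D, Add(1, D)))
Mul(Function('U')(Mul(7, Pow(72, -1)), 93), Pow(Function('a')(28, -54), -1)) = Mul(Mul(2, Mul(7, Pow(72, -1)), Add(1, Mul(7, Pow(72, -1)))), Pow(Add(56, -54), -1)) = Mul(Mul(2, Mul(7, Rational(1, 72)), Add(1, Mul(7, Rational(1, 72)))), Pow(2, -1)) = Mul(Mul(2, Rational(7, 72), Add(1, Rational(7, 72))), Rational(1, 2)) = Mul(Mul(2, Rational(7, 72), Rational(79, 72)), Rational(1, 2)) = Mul(Rational(553, 2592), Rational(1, 2)) = Rational(553, 5184)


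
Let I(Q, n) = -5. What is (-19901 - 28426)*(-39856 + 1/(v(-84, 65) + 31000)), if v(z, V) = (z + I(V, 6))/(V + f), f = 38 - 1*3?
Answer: 5970803397606132/3099911 ≈ 1.9261e+9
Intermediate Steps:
f = 35 (f = 38 - 3 = 35)
v(z, V) = (-5 + z)/(35 + V) (v(z, V) = (z - 5)/(V + 35) = (-5 + z)/(35 + V))
(-19901 - 28426)*(-39856 + 1/(v(-84, 65) + 31000)) = (-19901 - 28426)*(-39856 + 1/((-5 - 84)/(35 + 65) + 31000)) = -48327*(-39856 + 1/(-89/100 + 31000)) = -48327*(-39856 + 1/(3099911/100)) = -48327*(-39856 + 100/3099911) = -48327*(-123550052716/3099911) = 5970803397606132/3099911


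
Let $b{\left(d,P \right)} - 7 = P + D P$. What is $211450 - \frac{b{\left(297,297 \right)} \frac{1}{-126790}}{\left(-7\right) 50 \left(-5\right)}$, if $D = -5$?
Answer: $\frac{46917054623819}{221882500} \approx 2.1145 \cdot 10^{5}$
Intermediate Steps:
$b{\left(d,P \right)} = 7 - 4 P$ ($b{\left(d,P \right)} = 7 + \left(P - 5 P\right) = 7 - 4 P$)
$211450 - \frac{b{\left(297,297 \right)} \frac{1}{-126790}}{\left(-7\right) 50 \left(-5\right)} = 211450 - \frac{\left(7 - 1188\right) \frac{1}{-126790}}{\left(-7\right) 50 \left(-5\right)} = 211450 - \frac{\left(7 - 1188\right) \left(- \frac{1}{126790}\right)}{\left(-350\right) \left(-5\right)} = 211450 - \frac{\left(-1181\right) \left(- \frac{1}{126790}\right)}{1750} = 211450 - \frac{1181}{126790} \cdot \frac{1}{1750} = 211450 - \frac{1181}{221882500} = \frac{46917054623819}{221882500}$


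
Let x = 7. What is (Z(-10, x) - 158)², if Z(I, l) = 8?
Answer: 22500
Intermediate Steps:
(Z(-10, x) - 158)² = (8 - 158)² = (-150)² = 22500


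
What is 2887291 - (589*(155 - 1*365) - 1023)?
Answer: 3012004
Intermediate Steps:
2887291 - (589*(155 - 1*365) - 1023) = 2887291 - (589*(155 - 365) - 1023) = 2887291 - (589*(-210) - 1023) = 2887291 - (-123690 - 1023) = 2887291 - 1*(-124713) = 2887291 + 124713 = 3012004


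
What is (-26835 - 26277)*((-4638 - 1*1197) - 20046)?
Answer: 1374591672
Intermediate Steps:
(-26835 - 26277)*((-4638 - 1*1197) - 20046) = -53112*((-4638 - 1197) - 20046) = -53112*(-5835 - 20046) = -53112*(-25881) = 1374591672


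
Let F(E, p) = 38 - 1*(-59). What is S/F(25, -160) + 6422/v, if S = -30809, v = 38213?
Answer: -1176681383/3706661 ≈ -317.45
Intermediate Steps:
F(E, p) = 97 (F(E, p) = 38 + 59 = 97)
S/F(25, -160) + 6422/v = -30809/97 + 6422/38213 = -1176681383/3706661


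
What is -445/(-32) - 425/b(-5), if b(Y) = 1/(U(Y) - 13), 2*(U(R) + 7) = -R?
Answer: 238445/32 ≈ 7451.4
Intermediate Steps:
U(R) = -7 - R/2 (U(R) = -7 + (-R)/2 = -7 - R/2)
b(Y) = 1/(-20 - Y/2) (b(Y) = 1/((-7 - Y/2) - 13) = 1/(-20 - Y/2))
-445/(-32) - 425/b(-5) = -445/(-32) - 425/((-2/(40 - 5))) = -445*(-1/32) - 425/((-2/35)) = 445/32 - 425/((-2*1/35)) = 445/32 - 425/(-2/35) = 445/32 - 425*(-35/2) = 445/32 + 14875/2 = 238445/32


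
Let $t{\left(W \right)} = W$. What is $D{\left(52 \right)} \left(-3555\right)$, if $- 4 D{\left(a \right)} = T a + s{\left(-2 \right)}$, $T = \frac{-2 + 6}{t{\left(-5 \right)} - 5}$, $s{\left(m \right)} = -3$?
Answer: $- \frac{84609}{4} \approx -21152.0$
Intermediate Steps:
$T = - \frac{2}{5}$ ($T = \frac{-2 + 6}{-5 - 5} = \frac{4}{-10} = 4 \left(- \frac{1}{10}\right) = - \frac{2}{5} \approx -0.4$)
$D{\left(a \right)} = \frac{3}{4} + \frac{a}{10}$ ($D{\left(a \right)} = - \frac{- \frac{2 a}{5} - 3}{4} = - \frac{-3 - \frac{2 a}{5}}{4} = \frac{3}{4} + \frac{a}{10}$)
$D{\left(52 \right)} \left(-3555\right) = \left(\frac{3}{4} + \frac{1}{10} \cdot 52\right) \left(-3555\right) = \left(\frac{3}{4} + \frac{26}{5}\right) \left(-3555\right) = \frac{119}{20} \left(-3555\right) = - \frac{84609}{4}$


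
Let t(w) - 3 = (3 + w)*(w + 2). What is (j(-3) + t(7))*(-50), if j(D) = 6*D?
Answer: -3750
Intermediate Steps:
t(w) = 3 + (2 + w)*(3 + w) (t(w) = 3 + (3 + w)*(w + 2) = 3 + (3 + w)*(2 + w) = 3 + (2 + w)*(3 + w))
(j(-3) + t(7))*(-50) = (6*(-3) + (9 + 7² + 5*7))*(-50) = (-18 + (9 + 49 + 35))*(-50) = (-18 + 93)*(-50) = 75*(-50) = -3750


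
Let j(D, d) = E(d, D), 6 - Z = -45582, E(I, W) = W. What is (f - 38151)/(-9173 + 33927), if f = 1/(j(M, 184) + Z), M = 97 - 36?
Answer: -870777499/564997673 ≈ -1.5412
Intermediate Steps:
M = 61
Z = 45588 (Z = 6 - 1*(-45582) = 6 + 45582 = 45588)
j(D, d) = D
f = 1/45649 (f = 1/(61 + 45588) = 1/45649 ≈ 2.1906e-5)
(f - 38151)/(-9173 + 33927) = (1/45649 - 38151)/(-9173 + 33927) = -1741554998/45649/24754 = -1741554998/45649*1/24754 = -870777499/564997673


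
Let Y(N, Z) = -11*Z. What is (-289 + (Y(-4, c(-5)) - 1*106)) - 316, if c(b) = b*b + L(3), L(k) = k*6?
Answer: -1184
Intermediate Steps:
L(k) = 6*k
c(b) = 18 + b**2 (c(b) = b*b + 6*3 = b**2 + 18 = 18 + b**2)
(-289 + (Y(-4, c(-5)) - 1*106)) - 316 = (-289 + (-11*(18 + (-5)**2) - 1*106)) - 316 = (-289 + (-11*(18 + 25) - 106)) - 316 = (-289 + (-11*43 - 106)) - 316 = (-289 + (-473 - 106)) - 316 = (-289 - 579) - 316 = -868 - 316 = -1184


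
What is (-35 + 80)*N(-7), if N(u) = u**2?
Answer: 2205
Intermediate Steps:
(-35 + 80)*N(-7) = (-35 + 80)*(-7)**2 = 45*49 = 2205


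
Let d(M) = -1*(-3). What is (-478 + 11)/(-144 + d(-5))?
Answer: 467/141 ≈ 3.3121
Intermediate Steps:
d(M) = 3
(-478 + 11)/(-144 + d(-5)) = (-478 + 11)/(-144 + 3) = -467/(-141) = -467*(-1/141) = 467/141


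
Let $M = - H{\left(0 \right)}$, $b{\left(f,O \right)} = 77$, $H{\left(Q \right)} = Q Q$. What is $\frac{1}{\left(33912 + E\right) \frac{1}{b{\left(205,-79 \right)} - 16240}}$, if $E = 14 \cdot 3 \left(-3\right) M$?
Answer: $- \frac{16163}{33912} \approx -0.47662$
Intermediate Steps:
$H{\left(Q \right)} = Q^{2}$
$M = 0$ ($M = - 0^{2} = \left(-1\right) 0 = 0$)
$E = 0$ ($E = 14 \cdot 3 \left(-3\right) 0 = 14 \left(-9\right) 0 = \left(-126\right) 0 = 0$)
$\frac{1}{\left(33912 + E\right) \frac{1}{b{\left(205,-79 \right)} - 16240}} = \frac{1}{\left(33912 + 0\right) \frac{1}{77 - 16240}} = \frac{1}{33912 \frac{1}{-16163}} = \frac{1}{33912 \left(- \frac{1}{16163}\right)} = \frac{1}{- \frac{33912}{16163}} = - \frac{16163}{33912}$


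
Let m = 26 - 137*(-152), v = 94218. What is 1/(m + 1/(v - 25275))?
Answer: 68943/1437461551 ≈ 4.7962e-5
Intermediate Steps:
m = 20850 (m = 26 + 20824 = 20850)
1/(m + 1/(v - 25275)) = 1/(20850 + 1/(94218 - 25275)) = 1/(20850 + 1/68943) = 1/(1437461551/68943) = 68943/1437461551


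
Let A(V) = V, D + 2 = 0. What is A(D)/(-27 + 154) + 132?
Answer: 16762/127 ≈ 131.98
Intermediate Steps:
D = -2 (D = -2 + 0 = -2)
A(D)/(-27 + 154) + 132 = -2/(-27 + 154) + 132 = -2/127 + 132 = 16762/127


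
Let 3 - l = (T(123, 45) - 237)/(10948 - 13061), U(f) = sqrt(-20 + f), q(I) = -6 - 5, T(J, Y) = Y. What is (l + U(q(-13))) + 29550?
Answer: 62445297/2113 + I*sqrt(31) ≈ 29553.0 + 5.5678*I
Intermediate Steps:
q(I) = -11
l = 6147/2113 (l = 3 - (45 - 237)/(10948 - 13061) = 3 - (-192)/(-2113) = 3 - (-192)*(-1)/2113 = 3 - 1*192/2113 = 3 - 192/2113 = 6147/2113 ≈ 2.9091)
(l + U(q(-13))) + 29550 = (6147/2113 + sqrt(-20 - 11)) + 29550 = (6147/2113 + sqrt(-31)) + 29550 = (6147/2113 + I*sqrt(31)) + 29550 = 62445297/2113 + I*sqrt(31)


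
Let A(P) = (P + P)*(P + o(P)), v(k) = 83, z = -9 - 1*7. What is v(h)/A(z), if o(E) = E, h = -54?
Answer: 83/1024 ≈ 0.081055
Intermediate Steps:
z = -16 (z = -9 - 7 = -16)
A(P) = 4*P**2 (A(P) = (P + P)*(P + P) = (2*P)*(2*P) = 4*P**2)
v(h)/A(z) = 83/((4*(-16)**2)) = 83/((4*256)) = 83/1024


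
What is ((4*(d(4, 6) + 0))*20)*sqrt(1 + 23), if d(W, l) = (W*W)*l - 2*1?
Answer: 15040*sqrt(6) ≈ 36840.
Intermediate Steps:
d(W, l) = -2 + l*W**2 (d(W, l) = W**2*l - 2 = l*W**2 - 2 = -2 + l*W**2)
((4*(d(4, 6) + 0))*20)*sqrt(1 + 23) = ((4*((-2 + 6*4**2) + 0))*20)*sqrt(1 + 23) = ((4*((-2 + 6*16) + 0))*20)*sqrt(24) = ((4*((-2 + 96) + 0))*20)*(2*sqrt(6)) = ((4*(94 + 0))*20)*(2*sqrt(6)) = ((4*94)*20)*(2*sqrt(6)) = (376*20)*(2*sqrt(6)) = 7520*(2*sqrt(6)) = 15040*sqrt(6)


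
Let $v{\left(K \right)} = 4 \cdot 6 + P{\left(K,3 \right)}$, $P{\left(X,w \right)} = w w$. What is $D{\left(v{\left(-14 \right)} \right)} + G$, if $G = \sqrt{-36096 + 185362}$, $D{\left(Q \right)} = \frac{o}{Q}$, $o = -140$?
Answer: $- \frac{140}{33} + \sqrt{149266} \approx 382.11$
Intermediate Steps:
$P{\left(X,w \right)} = w^{2}$
$v{\left(K \right)} = 33$ ($v{\left(K \right)} = 4 \cdot 6 + 3^{2} = 24 + 9 = 33$)
$D{\left(Q \right)} = - \frac{140}{Q}$
$G = \sqrt{149266} \approx 386.35$
$D{\left(v{\left(-14 \right)} \right)} + G = - \frac{140}{33} + \sqrt{149266}$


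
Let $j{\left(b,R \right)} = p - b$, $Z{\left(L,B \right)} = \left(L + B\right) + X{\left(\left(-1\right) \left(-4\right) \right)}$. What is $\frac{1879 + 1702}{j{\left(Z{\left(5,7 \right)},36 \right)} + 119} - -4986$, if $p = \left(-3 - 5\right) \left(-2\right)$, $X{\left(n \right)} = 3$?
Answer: $\frac{601901}{120} \approx 5015.8$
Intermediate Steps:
$p = 16$ ($p = \left(-8\right) \left(-2\right) = 16$)
$Z{\left(L,B \right)} = 3 + B + L$ ($Z{\left(L,B \right)} = \left(L + B\right) + 3 = \left(B + L\right) + 3 = 3 + B + L$)
$j{\left(b,R \right)} = 16 - b$
$\frac{1879 + 1702}{j{\left(Z{\left(5,7 \right)},36 \right)} + 119} - -4986 = \frac{1879 + 1702}{\left(16 - \left(3 + 7 + 5\right)\right) + 119} - -4986 = \frac{3581}{\left(16 - 15\right) + 119} + 4986 = \frac{3581}{1 + 119} + 4986 = \frac{3581}{120} + 4986 = \frac{601901}{120}$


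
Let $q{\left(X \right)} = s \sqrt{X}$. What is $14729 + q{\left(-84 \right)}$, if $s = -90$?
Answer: $14729 - 180 i \sqrt{21} \approx 14729.0 - 824.86 i$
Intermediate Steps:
$q{\left(X \right)} = - 90 \sqrt{X}$
$14729 + q{\left(-84 \right)} = 14729 - 90 \sqrt{-84} = 14729 - 90 \cdot 2 i \sqrt{21} = 14729 - 180 i \sqrt{21}$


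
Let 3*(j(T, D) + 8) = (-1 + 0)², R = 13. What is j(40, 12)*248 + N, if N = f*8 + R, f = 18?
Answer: -5233/3 ≈ -1744.3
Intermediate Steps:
N = 157 (N = 18*8 + 13 = 144 + 13 = 157)
j(T, D) = -23/3 (j(T, D) = -8 + (-1 + 0)²/3 = -8 + (⅓)*(-1)² = -8 + (⅓)*1 = -8 + ⅓ = -23/3)
j(40, 12)*248 + N = -23/3*248 + 157 = -5704/3 + 157 = -5233/3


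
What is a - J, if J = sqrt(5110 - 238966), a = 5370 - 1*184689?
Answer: -179319 - 24*I*sqrt(406) ≈ -1.7932e+5 - 483.59*I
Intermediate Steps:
a = -179319 (a = 5370 - 184689 = -179319)
J = 24*I*sqrt(406) (J = sqrt(-233856) = 24*I*sqrt(406) ≈ 483.59*I)
a - J = -179319 - 24*I*sqrt(406)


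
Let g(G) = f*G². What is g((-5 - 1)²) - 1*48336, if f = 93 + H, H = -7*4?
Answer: 35904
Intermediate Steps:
H = -28
f = 65 (f = 93 - 28 = 65)
g(G) = 65*G²
g((-5 - 1)²) - 1*48336 = 65*((-5 - 1)²)² - 1*48336 = 65*((-6)²)² - 48336 = 65*36² - 48336 = 65*1296 - 48336 = 84240 - 48336 = 35904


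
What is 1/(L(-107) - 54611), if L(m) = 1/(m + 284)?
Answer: -177/9666146 ≈ -1.8311e-5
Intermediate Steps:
L(m) = 1/(284 + m)
1/(L(-107) - 54611) = 1/(1/(284 - 107) - 54611) = 1/(1/177 - 54611) = 1/(-9666146/177) = -177/9666146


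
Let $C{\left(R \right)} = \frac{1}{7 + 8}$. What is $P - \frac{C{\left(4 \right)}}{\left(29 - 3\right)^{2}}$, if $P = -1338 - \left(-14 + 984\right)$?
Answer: $- \frac{23403121}{10140} \approx -2308.0$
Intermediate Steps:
$C{\left(R \right)} = \frac{1}{15}$
$P = -2308$ ($P = -1338 - 970 = -2308$)
$P - \frac{C{\left(4 \right)}}{\left(29 - 3\right)^{2}} = -2308 - \frac{1}{15 \left(29 - 3\right)^{2}} = -2308 - \frac{1}{15 \cdot 26^{2}} = -2308 - \frac{1}{15 \cdot 676} = -2308 - \frac{1}{15} \cdot \frac{1}{676} = -2308 - \frac{1}{10140} = - \frac{23403121}{10140}$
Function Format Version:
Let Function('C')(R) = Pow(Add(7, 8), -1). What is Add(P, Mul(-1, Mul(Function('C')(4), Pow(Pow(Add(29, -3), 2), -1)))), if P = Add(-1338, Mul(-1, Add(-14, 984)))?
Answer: Rational(-23403121, 10140) ≈ -2308.0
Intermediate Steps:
Function('C')(R) = Rational(1, 15) (Function('C')(R) = Pow(15, -1) = Rational(1, 15))
P = -2308 (P = Add(-1338, Mul(-1, 970)) = Add(-1338, -970) = -2308)
Add(P, Mul(-1, Mul(Function('C')(4), Pow(Pow(Add(29, -3), 2), -1)))) = Add(-2308, Mul(-1, Mul(Rational(1, 15), Pow(Pow(Add(29, -3), 2), -1)))) = Add(-2308, Mul(-1, Mul(Rational(1, 15), Pow(Pow(26, 2), -1)))) = Add(-2308, Mul(-1, Mul(Rational(1, 15), Pow(676, -1)))) = Add(-2308, Mul(-1, Mul(Rational(1, 15), Rational(1, 676)))) = Add(-2308, Mul(-1, Rational(1, 10140))) = Add(-2308, Rational(-1, 10140)) = Rational(-23403121, 10140)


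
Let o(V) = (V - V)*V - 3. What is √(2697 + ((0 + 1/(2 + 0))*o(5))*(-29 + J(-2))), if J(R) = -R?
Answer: 5*√438/2 ≈ 52.321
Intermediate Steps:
o(V) = -3 (o(V) = 0*V - 3 = 0 - 3 = -3)
√(2697 + ((0 + 1/(2 + 0))*o(5))*(-29 + J(-2))) = √(2697 + ((0 + 1/(2 + 0))*(-3))*(-29 - 1*(-2))) = √(2697 + ((0 + 1/2)*(-3))*(-29 + 2)) = √(2697 + ((0 + ½)*(-3))*(-27)) = √(2697 + ((½)*(-3))*(-27)) = √(2697 - 3/2*(-27)) = √(2697 + 81/2) = √(5475/2) = 5*√438/2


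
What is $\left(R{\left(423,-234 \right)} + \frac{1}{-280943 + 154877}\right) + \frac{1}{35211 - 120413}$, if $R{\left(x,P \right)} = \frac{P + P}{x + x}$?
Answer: $- \frac{69819472057}{126207635151} \approx -0.55321$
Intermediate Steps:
$R{\left(x,P \right)} = \frac{P}{x}$ ($R{\left(x,P \right)} = \frac{2 P}{2 x} = 2 P \frac{1}{2 x} = \frac{P}{x}$)
$\left(R{\left(423,-234 \right)} + \frac{1}{-280943 + 154877}\right) + \frac{1}{35211 - 120413} = \left(- \frac{234}{423} + \frac{1}{-280943 + 154877}\right) + \frac{1}{35211 - 120413} = \left(\left(-234\right) \frac{1}{423} + \frac{1}{-126066}\right) + \frac{1}{-85202} = \left(- \frac{26}{47} - \frac{1}{126066}\right) - \frac{1}{85202} = - \frac{3277763}{5925102} - \frac{1}{85202} = - \frac{69819472057}{126207635151}$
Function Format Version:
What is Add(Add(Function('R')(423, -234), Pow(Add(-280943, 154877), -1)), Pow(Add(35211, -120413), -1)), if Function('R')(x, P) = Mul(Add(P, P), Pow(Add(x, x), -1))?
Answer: Rational(-69819472057, 126207635151) ≈ -0.55321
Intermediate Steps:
Function('R')(x, P) = Mul(P, Pow(x, -1)) (Function('R')(x, P) = Mul(Mul(2, P), Pow(Mul(2, x), -1)) = Mul(Mul(2, P), Mul(Rational(1, 2), Pow(x, -1))) = Mul(P, Pow(x, -1)))
Add(Add(Function('R')(423, -234), Pow(Add(-280943, 154877), -1)), Pow(Add(35211, -120413), -1)) = Add(Add(Mul(-234, Pow(423, -1)), Pow(Add(-280943, 154877), -1)), Pow(Add(35211, -120413), -1)) = Add(Add(Mul(-234, Rational(1, 423)), Pow(-126066, -1)), Pow(-85202, -1)) = Add(Add(Rational(-26, 47), Rational(-1, 126066)), Rational(-1, 85202)) = Add(Rational(-3277763, 5925102), Rational(-1, 85202)) = Rational(-69819472057, 126207635151)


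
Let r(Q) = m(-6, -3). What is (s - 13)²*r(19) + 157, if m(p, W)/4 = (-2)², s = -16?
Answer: 13613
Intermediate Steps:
m(p, W) = 16 (m(p, W) = 4*(-2)² = 4*4 = 16)
r(Q) = 16
(s - 13)²*r(19) + 157 = (-16 - 13)²*16 + 157 = (-29)²*16 + 157 = 841*16 + 157 = 13456 + 157 = 13613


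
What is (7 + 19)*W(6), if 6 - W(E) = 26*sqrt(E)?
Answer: 156 - 676*sqrt(6) ≈ -1499.9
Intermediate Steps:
W(E) = 6 - 26*sqrt(E)
(7 + 19)*W(6) = (7 + 19)*(6 - 26*sqrt(6)) = 26*(6 - 26*sqrt(6)) = 156 - 676*sqrt(6)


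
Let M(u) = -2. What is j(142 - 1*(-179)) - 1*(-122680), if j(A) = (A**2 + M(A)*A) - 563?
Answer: 224516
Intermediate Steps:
j(A) = -563 + A**2 - 2*A (j(A) = (A**2 - 2*A) - 563 = -563 + A**2 - 2*A)
j(142 - 1*(-179)) - 1*(-122680) = (-563 + (142 - 1*(-179))**2 - 2*(142 - 1*(-179))) - 1*(-122680) = (-563 + (142 + 179)**2 - 2*(142 + 179)) + 122680 = (-563 + 321**2 - 2*321) + 122680 = (-563 + 103041 - 642) + 122680 = 101836 + 122680 = 224516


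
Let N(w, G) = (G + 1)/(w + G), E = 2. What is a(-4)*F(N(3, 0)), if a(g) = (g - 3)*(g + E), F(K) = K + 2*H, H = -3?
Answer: -238/3 ≈ -79.333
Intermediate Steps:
N(w, G) = (1 + G)/(G + w)
F(K) = -6 + K (F(K) = K + 2*(-3) = K - 6 = -6 + K)
a(g) = (-3 + g)*(2 + g) (a(g) = (g - 3)*(g + 2) = (-3 + g)*(2 + g))
a(-4)*F(N(3, 0)) = (-6 + (-4)**2 - 1*(-4))*(-6 + (1 + 0)/(0 + 3)) = (-6 + 16 + 4)*(-6 + 1/3) = 14*(-6 + (1/3)*1) = 14*(-6 + 1/3) = 14*(-17/3) = -238/3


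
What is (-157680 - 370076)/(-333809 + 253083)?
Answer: 263878/40363 ≈ 6.5376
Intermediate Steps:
(-157680 - 370076)/(-333809 + 253083) = -527756/(-80726) = -527756*(-1/80726) = 263878/40363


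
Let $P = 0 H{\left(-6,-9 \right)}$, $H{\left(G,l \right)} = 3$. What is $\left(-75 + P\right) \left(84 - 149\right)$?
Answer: $4875$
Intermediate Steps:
$P = 0$ ($P = 0 \cdot 3 = 0$)
$\left(-75 + P\right) \left(84 - 149\right) = \left(-75 + 0\right) \left(84 - 149\right) = - 75 \left(84 - 149\right) = \left(-75\right) \left(-65\right) = 4875$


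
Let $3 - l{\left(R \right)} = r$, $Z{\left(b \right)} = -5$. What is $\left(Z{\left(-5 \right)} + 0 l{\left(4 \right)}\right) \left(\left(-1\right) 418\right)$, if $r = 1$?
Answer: $2090$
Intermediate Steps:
$l{\left(R \right)} = 2$ ($l{\left(R \right)} = 3 - 1 = 2$)
$\left(Z{\left(-5 \right)} + 0 l{\left(4 \right)}\right) \left(\left(-1\right) 418\right) = \left(-5 + 0 \cdot 2\right) \left(\left(-1\right) 418\right) = \left(-5 + 0\right) \left(-418\right) = \left(-5\right) \left(-418\right) = 2090$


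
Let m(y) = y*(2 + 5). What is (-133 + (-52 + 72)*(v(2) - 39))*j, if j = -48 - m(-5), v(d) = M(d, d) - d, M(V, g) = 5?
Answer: 11089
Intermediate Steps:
m(y) = 7*y (m(y) = y*7 = 7*y)
v(d) = 5 - d
j = -13 (j = -48 - 7*(-5) = -48 - 1*(-35) = -48 + 35 = -13)
(-133 + (-52 + 72)*(v(2) - 39))*j = (-133 + (-52 + 72)*((5 - 1*2) - 39))*(-13) = (-133 + 20*((5 - 2) - 39))*(-13) = (-133 + 20*(3 - 39))*(-13) = (-133 + 20*(-36))*(-13) = (-133 - 720)*(-13) = -853*(-13) = 11089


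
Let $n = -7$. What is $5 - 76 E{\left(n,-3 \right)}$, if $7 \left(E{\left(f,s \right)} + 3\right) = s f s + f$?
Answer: $993$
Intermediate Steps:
$E{\left(f,s \right)} = -3 + \frac{f}{7} + \frac{f s^{2}}{7}$ ($E{\left(f,s \right)} = -3 + \frac{s f s + f}{7} = -3 + \frac{f s s + f}{7} = -3 + \frac{f s^{2} + f}{7} = -3 + \frac{f + f s^{2}}{7} = -3 + \left(\frac{f}{7} + \frac{f s^{2}}{7}\right) = -3 + \frac{f}{7} + \frac{f s^{2}}{7}$)
$5 - 76 E{\left(n,-3 \right)} = 5 - 76 \left(-3 + \frac{1}{7} \left(-7\right) + \frac{1}{7} \left(-7\right) \left(-3\right)^{2}\right) = 5 - 76 \left(-3 - 1 + \frac{1}{7} \left(-7\right) 9\right) = 5 - 76 \left(-3 - 1 - 9\right) = 5 - -988 = 5 + 988 = 993$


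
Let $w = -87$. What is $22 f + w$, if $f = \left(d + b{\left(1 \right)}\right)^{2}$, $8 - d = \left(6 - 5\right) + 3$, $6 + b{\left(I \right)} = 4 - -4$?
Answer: $705$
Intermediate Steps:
$b{\left(I \right)} = 2$ ($b{\left(I \right)} = -6 + \left(4 - -4\right) = -6 + \left(4 + 4\right) = -6 + 8 = 2$)
$d = 4$ ($d = 8 - \left(\left(6 - 5\right) + 3\right) = 8 - \left(1 + 3\right) = 8 - 4 = 4$)
$f = 36$ ($f = \left(4 + 2\right)^{2} = 6^{2} = 36$)
$22 f + w = 22 \cdot 36 - 87 = 792 - 87 = 705$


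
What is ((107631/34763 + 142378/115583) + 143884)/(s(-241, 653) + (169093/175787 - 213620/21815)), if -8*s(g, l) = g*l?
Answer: 3547306636354801267534104/484750658192687542182449 ≈ 7.3178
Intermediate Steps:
s(g, l) = -g*l/8
((107631/34763 + 142378/115583) + 143884)/(s(-241, 653) + (169093/175787 - 213620/21815)) = ((107631/34763 + 142378/115583) + 143884)/(-⅛*(-241)*653 + (169093/175787 - 213620/21815)) = ((107631*(1/34763) + 142378*(1/115583)) + 143884)/(157373/8 + (169093*(1/175787) - 213620*1/21815)) = ((107631/34763 + 142378/115583) + 143884)/(157373/8 + (169093/175787 - 42724/4363)) = (17389800287/4018011829 + 143884)/(157373/8 - 6772571029/766958681) = 578145003804123/(4018011829*(120644407936781/6135669448)) = (578145003804123/4018011829)*(6135669448/120644407936781) = 3547306636354801267534104/484750658192687542182449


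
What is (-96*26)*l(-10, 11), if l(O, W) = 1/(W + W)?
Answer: -1248/11 ≈ -113.45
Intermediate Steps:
l(O, W) = 1/(2*W)
(-96*26)*l(-10, 11) = (-96*26)*((½)/11) = -1248/11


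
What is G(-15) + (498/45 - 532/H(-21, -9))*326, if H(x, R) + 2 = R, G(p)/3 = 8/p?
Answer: 3196492/165 ≈ 19373.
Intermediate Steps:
G(p) = 24/p (G(p) = 3*(8/p) = 24/p)
H(x, R) = -2 + R
G(-15) + (498/45 - 532/H(-21, -9))*326 = 24/(-15) + (498/45 - 532/(-2 - 9))*326 = 24*(-1/15) + (498*(1/45) - 532/(-11))*326 = -8/5 + (166/15 - 532*(-1/11))*326 = -8/5 + (166/15 + 532/11)*326 = -8/5 + (9806/165)*326 = -8/5 + 3196756/165 = 3196492/165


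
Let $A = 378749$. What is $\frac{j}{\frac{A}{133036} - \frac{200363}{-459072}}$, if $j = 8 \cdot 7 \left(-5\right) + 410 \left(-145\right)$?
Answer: $- \frac{911974104455040}{50132138249} \approx -18191.0$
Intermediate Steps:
$j = -59730$ ($j = 56 \left(-5\right) - 59450 = -280 - 59450 = -59730$)
$\frac{j}{\frac{A}{133036} - \frac{200363}{-459072}} = - \frac{59730}{\frac{378749}{133036} - \frac{200363}{-459072}} = - \frac{59730}{378749 \cdot \frac{1}{133036} - - \frac{200363}{459072}} = - \frac{59730}{\frac{378749}{133036} + \frac{200363}{459072}} = - \frac{59730}{\frac{50132138249}{15268275648}} = \left(-59730\right) \frac{15268275648}{50132138249} = - \frac{911974104455040}{50132138249}$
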